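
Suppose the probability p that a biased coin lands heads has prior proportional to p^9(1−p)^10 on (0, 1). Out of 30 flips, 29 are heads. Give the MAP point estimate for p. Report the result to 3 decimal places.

p̂_MAP = 0.776

The prior density ∝ p^9(1−p)^10 is the kernel of Beta(10, 11).
Data: 29 successes in 30 trials. The binomial likelihood contributes p^29(1−p)^1, so the posterior is Beta(10+29, 11+1) = Beta(39, 12).
For Beta(a, b) with a, b > 1 the mode is (a−1)/(a+b−2) = 38/49 ≈ 0.776.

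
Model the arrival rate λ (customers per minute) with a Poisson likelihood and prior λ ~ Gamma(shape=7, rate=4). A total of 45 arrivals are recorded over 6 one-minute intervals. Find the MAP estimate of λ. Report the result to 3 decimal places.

λ̂_MAP = 5.100

Σxᵢ = 45, n = 6.
Posterior ∝ λ^6e^(−4λ) · λ^45e^(−6λ) = λ^51e^(−10λ), i.e. Gamma(shape=52, rate=10).
The mode of a Gamma(a, b) with a ≥ 1 (shape–rate) is (a−1)/b = 51/10 ≈ 5.100.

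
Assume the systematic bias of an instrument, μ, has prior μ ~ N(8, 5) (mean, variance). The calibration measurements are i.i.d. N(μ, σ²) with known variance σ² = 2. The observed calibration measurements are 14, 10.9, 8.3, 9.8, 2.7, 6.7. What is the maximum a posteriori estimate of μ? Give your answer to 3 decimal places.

n = 6; x̄ = (14 + 10.9 + 8.3 + 9.8 + 2.7 + 6.7)/6 = 52.4/6 = 131/15 ≈ 8.7333.
For a Normal prior and Normal likelihood with known variance, the posterior is Normal; its mode equals its mean, the precision-weighted average.
Prior precision 1/σ₀² = 1/5 = 0.2; data precision n/σ² = 6/2 = 3.
μ̂ = (0.2·8 + 3·(131/15)) / (0.2 + 3) = 27.8/3.2 = 8.6875 ≈ 8.688.

μ̂_MAP = 8.688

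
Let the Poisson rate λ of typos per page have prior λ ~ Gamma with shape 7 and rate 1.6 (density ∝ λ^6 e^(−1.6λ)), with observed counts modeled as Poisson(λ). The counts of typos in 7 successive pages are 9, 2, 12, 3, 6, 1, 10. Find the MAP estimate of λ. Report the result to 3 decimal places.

Σxᵢ = 9+2+12+3+6+1+10 = 43, with n = 7.
Posterior ∝ λ^6e^(−1.6λ) · λ^43e^(−7λ) = λ^49e^(−8.6λ), i.e. Gamma(shape=50, rate=8.6).
The mode of a Gamma(a, b) with a ≥ 1 (shape–rate) is (a−1)/b = 49/8.6 ≈ 5.698.

λ̂_MAP = 5.698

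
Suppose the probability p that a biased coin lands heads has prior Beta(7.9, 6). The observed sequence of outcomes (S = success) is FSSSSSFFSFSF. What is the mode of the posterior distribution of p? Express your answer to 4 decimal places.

Prior: Beta(7.9, 6).
Data: 7 successes in 12 trials (from the sequence). The binomial likelihood contributes p^7(1−p)^5, so the posterior is Beta(7.9+7, 6+5) = Beta(14.9, 11).
For Beta(a, b) with a, b > 1 the mode is (a−1)/(a+b−2) = 13.9/23.9 ≈ 0.5816.

p̂_MAP = 0.5816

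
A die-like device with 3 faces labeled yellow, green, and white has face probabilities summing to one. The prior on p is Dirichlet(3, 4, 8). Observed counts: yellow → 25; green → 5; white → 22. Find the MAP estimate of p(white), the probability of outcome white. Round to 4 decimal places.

MAP estimate of p(white) = 0.4531

The posterior is Dirichlet(αᵢ + nᵢ) = Dirichlet(28, 9, 30).
For a Dirichlet(a₁,…,a_K) with all aᵢ > 1, the mode has j-th component (aⱼ − 1)/(Σaᵢ − K).
Here Σaᵢ = 67 and K = 3, so p(white) = (30 − 1)/(67 − 3) = 29/64 ≈ 0.4531.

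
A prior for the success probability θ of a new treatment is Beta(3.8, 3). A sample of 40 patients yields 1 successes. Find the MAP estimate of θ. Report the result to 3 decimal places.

θ̂_MAP = 0.085

Prior: Beta(3.8, 3).
Data: 1 success in 40 trials. The binomial likelihood contributes θ(1−θ)^39, so the posterior is Beta(3.8+1, 3+39) = Beta(4.8, 42).
For Beta(a, b) with a, b > 1 the mode is (a−1)/(a+b−2) = 3.8/44.8 ≈ 0.085.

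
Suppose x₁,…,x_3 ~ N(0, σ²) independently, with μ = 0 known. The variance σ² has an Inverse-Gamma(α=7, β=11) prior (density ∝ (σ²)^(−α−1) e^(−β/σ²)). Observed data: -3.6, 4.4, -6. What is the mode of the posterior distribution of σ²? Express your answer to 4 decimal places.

σ̂²_MAP = 4.7537

Sum of squared deviations about the known mean: SS = (-3.6−0)² + (4.4−0)² + (-6−0)² = 68.32.
The Normal likelihood contributes (σ²)^(−n/2) exp(−SS/(2σ²)), so the posterior is Inverse-Gamma(α + n/2, β + SS/2) = Inverse-Gamma(8.5, 45.16).
The mode of Inverse-Gamma(a, b) is b/(a+1) = 45.16/9.5 ≈ 4.7537.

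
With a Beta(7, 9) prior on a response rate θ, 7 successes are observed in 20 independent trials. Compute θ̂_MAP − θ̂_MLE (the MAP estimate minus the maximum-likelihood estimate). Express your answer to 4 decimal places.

Posterior is Beta(14, 22); MAP = (14−1)/(36−2) = 13/34 ≈ 0.38235.
MLE ignores the prior: θ̂_MLE = k/n = 7/20 ≈ 0.35000.
Difference = 13/34 − 7/20 = 11/340 ≈ 0.0324.

MAP − MLE = 0.0324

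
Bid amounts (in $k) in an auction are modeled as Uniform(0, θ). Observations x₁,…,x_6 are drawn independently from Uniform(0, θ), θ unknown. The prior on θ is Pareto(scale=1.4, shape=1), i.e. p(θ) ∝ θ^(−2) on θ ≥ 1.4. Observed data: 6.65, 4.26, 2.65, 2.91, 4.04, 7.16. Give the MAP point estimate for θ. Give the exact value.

The Uniform(0, θ) likelihood is θ^(−n) for θ ≥ max(xᵢ), zero otherwise. Here max(xᵢ) = 7.16.
Posterior ∝ θ^(−2) · θ^(−6) = θ^(−8) on θ ≥ max(1.4, 7.16) = 7.16.
This density is strictly decreasing in θ, so the posterior mode lies at the lower boundary of the support.

θ̂_MAP = 7.16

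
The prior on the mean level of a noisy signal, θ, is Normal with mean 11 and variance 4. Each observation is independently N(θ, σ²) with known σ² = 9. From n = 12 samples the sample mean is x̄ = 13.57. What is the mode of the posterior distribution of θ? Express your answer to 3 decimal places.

n = 12, x̄ = 13.57.
For a Normal prior and Normal likelihood with known variance, the posterior is Normal; its mode equals its mean, the precision-weighted average.
Prior precision 1/σ₀² = 1/4 = 0.25; data precision n/σ² = 12/9 = 4/3.
θ̂ = (0.25·11 + (4/3)·13.57) / (0.25 + 4/3) = (6253/300)/(19/12) = 6253/475 ≈ 13.164.

θ̂_MAP = 13.164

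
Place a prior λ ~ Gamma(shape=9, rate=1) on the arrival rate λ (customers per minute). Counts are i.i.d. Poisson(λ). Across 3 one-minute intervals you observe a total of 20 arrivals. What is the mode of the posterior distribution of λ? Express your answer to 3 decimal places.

λ̂_MAP = 7.000

Σxᵢ = 20, n = 3.
Posterior ∝ λ^8e^(−1λ) · λ^20e^(−3λ) = λ^28e^(−4λ), i.e. Gamma(shape=29, rate=4).
The mode of a Gamma(a, b) with a ≥ 1 (shape–rate) is (a−1)/b = 28/4 ≈ 7.000.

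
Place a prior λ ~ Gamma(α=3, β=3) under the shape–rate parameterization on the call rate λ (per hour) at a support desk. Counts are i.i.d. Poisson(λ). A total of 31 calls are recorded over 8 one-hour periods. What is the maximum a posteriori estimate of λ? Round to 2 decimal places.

Σxᵢ = 31, n = 8.
Posterior ∝ λ^2e^(−3λ) · λ^31e^(−8λ) = λ^33e^(−11λ), i.e. Gamma(shape=34, rate=11).
The mode of a Gamma(a, b) with a ≥ 1 (shape–rate) is (a−1)/b = 33/11 ≈ 3.00.

λ̂_MAP = 3.00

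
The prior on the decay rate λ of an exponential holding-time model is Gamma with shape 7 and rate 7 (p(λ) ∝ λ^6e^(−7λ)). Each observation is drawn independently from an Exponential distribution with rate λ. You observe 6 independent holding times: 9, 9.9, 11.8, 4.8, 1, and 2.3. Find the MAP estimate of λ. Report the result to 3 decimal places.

The Exponential(rate=λ) likelihood is ∝ λ^n e^(−λΣtᵢ). Here n = 6 and Σtᵢ = 9 + 9.9 + 11.8 + 4.8 + 1 + 2.3 = 38.8.
Posterior ∝ λ^6e^(−7λ) · λ^6e^(−38.8λ) = λ^12e^(−45.8λ), i.e. Gamma(13, 45.8).
Mode = (a−1)/b = 12/45.8 ≈ 0.262.

λ̂_MAP = 0.262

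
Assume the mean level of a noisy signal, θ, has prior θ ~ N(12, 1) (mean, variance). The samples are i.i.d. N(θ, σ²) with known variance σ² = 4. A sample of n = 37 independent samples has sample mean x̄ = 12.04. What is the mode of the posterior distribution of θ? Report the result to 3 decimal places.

n = 37, x̄ = 12.04.
For a Normal prior and Normal likelihood with known variance, the posterior is Normal; its mode equals its mean, the precision-weighted average.
Prior precision 1/σ₀² = 1/1 = 1; data precision n/σ² = 37/4 = 9.25.
θ̂ = (1·12 + 9.25·12.04) / (1 + 9.25) = 123.37/10.25 = 12337/1025 ≈ 12.036.

θ̂_MAP = 12.036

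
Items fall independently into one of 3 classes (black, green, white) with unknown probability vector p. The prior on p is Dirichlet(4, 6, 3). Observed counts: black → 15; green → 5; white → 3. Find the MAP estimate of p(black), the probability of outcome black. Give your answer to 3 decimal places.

The posterior is Dirichlet(αᵢ + nᵢ) = Dirichlet(19, 11, 6).
For a Dirichlet(a₁,…,a_K) with all aᵢ > 1, the mode has j-th component (aⱼ − 1)/(Σaᵢ − K).
Here Σaᵢ = 36 and K = 3, so p(black) = (19 − 1)/(36 − 3) = 18/33 ≈ 0.545.

MAP estimate of p(black) = 0.545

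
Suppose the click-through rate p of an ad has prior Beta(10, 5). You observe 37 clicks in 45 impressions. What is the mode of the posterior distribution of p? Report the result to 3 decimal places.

Prior: Beta(10, 5).
Data: 37 successes in 45 trials. The binomial likelihood contributes p^37(1−p)^8, so the posterior is Beta(10+37, 5+8) = Beta(47, 13).
For Beta(a, b) with a, b > 1 the mode is (a−1)/(a+b−2) = 46/58 ≈ 0.793.

p̂_MAP = 0.793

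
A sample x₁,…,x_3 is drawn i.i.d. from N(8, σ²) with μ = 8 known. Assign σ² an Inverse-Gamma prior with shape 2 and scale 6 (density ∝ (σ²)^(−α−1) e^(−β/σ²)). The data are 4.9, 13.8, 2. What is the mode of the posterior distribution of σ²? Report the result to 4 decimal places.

Sum of squared deviations about the known mean: SS = (4.9−8)² + (13.8−8)² + (2−8)² = 79.25.
The Normal likelihood contributes (σ²)^(−n/2) exp(−SS/(2σ²)), so the posterior is Inverse-Gamma(α + n/2, β + SS/2) = Inverse-Gamma(3.5, 45.625).
The mode of Inverse-Gamma(a, b) is b/(a+1) = 45.625/4.5 ≈ 10.1389.

σ̂²_MAP = 10.1389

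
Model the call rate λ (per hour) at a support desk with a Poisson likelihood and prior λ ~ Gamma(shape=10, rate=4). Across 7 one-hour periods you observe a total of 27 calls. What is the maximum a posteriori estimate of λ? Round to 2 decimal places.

Σxᵢ = 27, n = 7.
Posterior ∝ λ^9e^(−4λ) · λ^27e^(−7λ) = λ^36e^(−11λ), i.e. Gamma(shape=37, rate=11).
The mode of a Gamma(a, b) with a ≥ 1 (shape–rate) is (a−1)/b = 36/11 ≈ 3.27.

λ̂_MAP = 3.27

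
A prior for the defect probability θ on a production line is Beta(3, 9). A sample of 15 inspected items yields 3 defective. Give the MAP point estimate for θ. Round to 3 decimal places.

θ̂_MAP = 0.200

Prior: Beta(3, 9).
Data: 3 successes in 15 trials. The binomial likelihood contributes θ^3(1−θ)^12, so the posterior is Beta(3+3, 9+12) = Beta(6, 21).
For Beta(a, b) with a, b > 1 the mode is (a−1)/(a+b−2) = 5/25 ≈ 0.200.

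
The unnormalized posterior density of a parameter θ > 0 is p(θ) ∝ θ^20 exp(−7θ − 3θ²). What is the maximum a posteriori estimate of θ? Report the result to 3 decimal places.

ℓ'(θ) = 20/θ − 7 − 6θ. Setting this to zero and multiplying by θ: 6θ² + 7θ − 20 = 0.
θ = (−7 + √(7² + 4·6·20)) / (2·6) = (−7 + √529) / 12 = (−7 + 23)/12 = 4/3.
ℓ''(θ) = −20/θ² − 6 < 0, confirming a maximum.

θ̂_MAP = 1.333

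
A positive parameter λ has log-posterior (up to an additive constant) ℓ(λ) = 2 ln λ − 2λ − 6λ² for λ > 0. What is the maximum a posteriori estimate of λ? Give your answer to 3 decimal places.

ℓ'(λ) = 2/λ − 2 − 12λ. Setting this to zero and multiplying by λ: 12λ² + 2λ − 2 = 0.
λ = (−2 + √(2² + 4·12·2)) / (2·12) = (−2 + √100) / 24 = (−2 + 10)/24 = 1/3.
ℓ''(λ) = −2/λ² − 12 < 0, confirming a maximum.

λ̂_MAP = 0.333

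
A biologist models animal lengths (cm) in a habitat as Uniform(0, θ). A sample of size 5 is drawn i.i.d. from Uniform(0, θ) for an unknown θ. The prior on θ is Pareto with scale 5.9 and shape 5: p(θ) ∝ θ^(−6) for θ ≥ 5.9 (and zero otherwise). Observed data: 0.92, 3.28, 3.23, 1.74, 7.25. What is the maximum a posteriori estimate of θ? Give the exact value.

θ̂_MAP = 7.25

The Uniform(0, θ) likelihood is θ^(−n) for θ ≥ max(xᵢ), zero otherwise. Here max(xᵢ) = 7.25.
Posterior ∝ θ^(−6) · θ^(−5) = θ^(−11) on θ ≥ max(5.9, 7.25) = 7.25.
This density is strictly decreasing in θ, so the posterior mode lies at the lower boundary of the support.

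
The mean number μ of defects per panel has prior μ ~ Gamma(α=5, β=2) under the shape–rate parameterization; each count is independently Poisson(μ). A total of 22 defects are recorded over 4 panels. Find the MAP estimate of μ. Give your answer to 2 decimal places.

Σxᵢ = 22, n = 4.
Posterior ∝ μ^4e^(−2μ) · μ^22e^(−4μ) = μ^26e^(−6μ), i.e. Gamma(shape=27, rate=6).
The mode of a Gamma(a, b) with a ≥ 1 (shape–rate) is (a−1)/b = 26/6 ≈ 4.33.

μ̂_MAP = 4.33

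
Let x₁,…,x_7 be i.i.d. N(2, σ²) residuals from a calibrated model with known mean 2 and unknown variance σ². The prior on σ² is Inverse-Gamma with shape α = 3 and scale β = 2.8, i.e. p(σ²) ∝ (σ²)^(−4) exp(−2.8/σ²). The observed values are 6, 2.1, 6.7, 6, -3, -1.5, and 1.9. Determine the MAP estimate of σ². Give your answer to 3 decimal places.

σ̂²_MAP = 6.464

Sum of squared deviations about the known mean: SS = (6−2)² + (2.1−2)² + (6.7−2)² + (6−2)² + (-3−2)² + (-1.5−2)² + (1.9−2)² = 91.36.
The Normal likelihood contributes (σ²)^(−n/2) exp(−SS/(2σ²)), so the posterior is Inverse-Gamma(α + n/2, β + SS/2) = Inverse-Gamma(6.5, 48.48).
The mode of Inverse-Gamma(a, b) is b/(a+1) = 48.48/7.5 ≈ 6.464.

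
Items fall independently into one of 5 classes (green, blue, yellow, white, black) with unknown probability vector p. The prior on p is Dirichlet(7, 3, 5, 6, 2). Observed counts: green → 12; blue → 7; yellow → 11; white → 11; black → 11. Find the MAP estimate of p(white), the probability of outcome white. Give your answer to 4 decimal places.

The posterior is Dirichlet(αᵢ + nᵢ) = Dirichlet(19, 10, 16, 17, 13).
For a Dirichlet(a₁,…,a_K) with all aᵢ > 1, the mode has j-th component (aⱼ − 1)/(Σaᵢ − K).
Here Σaᵢ = 75 and K = 5, so p(white) = (17 − 1)/(75 − 5) = 16/70 ≈ 0.2286.

MAP estimate of p(white) = 0.2286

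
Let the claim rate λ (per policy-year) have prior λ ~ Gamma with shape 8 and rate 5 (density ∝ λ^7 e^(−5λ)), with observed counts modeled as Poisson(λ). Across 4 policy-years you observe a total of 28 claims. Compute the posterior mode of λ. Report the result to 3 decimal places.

λ̂_MAP = 3.889

Σxᵢ = 28, n = 4.
Posterior ∝ λ^7e^(−5λ) · λ^28e^(−4λ) = λ^35e^(−9λ), i.e. Gamma(shape=36, rate=9).
The mode of a Gamma(a, b) with a ≥ 1 (shape–rate) is (a−1)/b = 35/9 ≈ 3.889.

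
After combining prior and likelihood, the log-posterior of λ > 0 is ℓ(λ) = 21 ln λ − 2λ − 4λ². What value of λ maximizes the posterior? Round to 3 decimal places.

ℓ'(λ) = 21/λ − 2 − 8λ. Setting this to zero and multiplying by λ: 8λ² + 2λ − 21 = 0.
λ = (−2 + √(2² + 4·8·21)) / (2·8) = (−2 + √676) / 16 = (−2 + 26)/16 = 3/2.
ℓ''(λ) = −21/λ² − 8 < 0, confirming a maximum.

λ̂_MAP = 1.500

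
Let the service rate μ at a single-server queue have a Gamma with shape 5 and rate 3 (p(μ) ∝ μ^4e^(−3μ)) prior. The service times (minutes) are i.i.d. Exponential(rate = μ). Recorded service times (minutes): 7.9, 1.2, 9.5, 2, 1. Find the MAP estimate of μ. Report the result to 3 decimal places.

μ̂_MAP = 0.366

The Exponential(rate=μ) likelihood is ∝ μ^n e^(−μΣtᵢ). Here n = 5 and Σtᵢ = 7.9 + 1.2 + 9.5 + 2 + 1 = 21.6.
Posterior ∝ μ^4e^(−3μ) · μ^5e^(−21.6μ) = μ^9e^(−24.6μ), i.e. Gamma(10, 24.6).
Mode = (a−1)/b = 9/24.6 ≈ 0.366.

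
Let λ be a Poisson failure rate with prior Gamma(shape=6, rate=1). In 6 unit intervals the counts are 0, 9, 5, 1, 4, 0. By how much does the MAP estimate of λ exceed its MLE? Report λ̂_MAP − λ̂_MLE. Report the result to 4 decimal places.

Σxᵢ = 19. Posterior is Gamma(25, 7); MAP = (25−1)/7 = 24/7 ≈ 3.42857.
MLE = x̄ = 19/6 ≈ 3.16667.
Difference = 24/7 − 19/6 = 11/42 ≈ 0.2619.

MAP − MLE = 0.2619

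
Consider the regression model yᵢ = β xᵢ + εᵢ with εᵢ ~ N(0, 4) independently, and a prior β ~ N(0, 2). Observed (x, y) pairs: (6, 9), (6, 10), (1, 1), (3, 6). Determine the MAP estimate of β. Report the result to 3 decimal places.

log p(β | y) = −Σ(yᵢ − βxᵢ)²/(2·4) − β²/(2·2) + const.
Setting the derivative to zero: Σxᵢ(yᵢ − βxᵢ)/4 − β/2 = 0, so β = Σxᵢyᵢ / (Σxᵢ² + σ²/τ²).
Σxᵢyᵢ = 6·9 + 6·10 + 1·1 + 3·6 = 133; Σxᵢ² = 82; σ²/τ² = 2.
β̂_MAP = 133 / (82 + 2) = 133/84 ≈ 1.583.

β̂_MAP = 1.583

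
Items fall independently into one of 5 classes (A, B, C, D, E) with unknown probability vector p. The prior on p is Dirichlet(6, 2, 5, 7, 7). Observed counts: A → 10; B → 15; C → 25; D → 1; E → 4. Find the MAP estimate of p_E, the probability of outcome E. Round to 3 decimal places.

MAP estimate of p_E = 0.130

The posterior is Dirichlet(αᵢ + nᵢ) = Dirichlet(16, 17, 30, 8, 11).
For a Dirichlet(a₁,…,a_K) with all aᵢ > 1, the mode has j-th component (aⱼ − 1)/(Σaᵢ − K).
Here Σaᵢ = 82 and K = 5, so p_E = (11 − 1)/(82 − 5) = 10/77 ≈ 0.130.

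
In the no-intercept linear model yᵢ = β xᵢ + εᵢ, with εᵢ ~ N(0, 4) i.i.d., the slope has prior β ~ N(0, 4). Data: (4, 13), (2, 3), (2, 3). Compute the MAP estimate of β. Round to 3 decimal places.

β̂_MAP = 2.560

log p(β | y) = −Σ(yᵢ − βxᵢ)²/(2·4) − β²/(2·4) + const.
Setting the derivative to zero: Σxᵢ(yᵢ − βxᵢ)/4 − β/4 = 0, so β = Σxᵢyᵢ / (Σxᵢ² + σ²/τ²).
Σxᵢyᵢ = 4·13 + 2·3 + 2·3 = 64; Σxᵢ² = 24; σ²/τ² = 1.
β̂_MAP = 64 / (24 + 1) = 64/25 ≈ 2.560.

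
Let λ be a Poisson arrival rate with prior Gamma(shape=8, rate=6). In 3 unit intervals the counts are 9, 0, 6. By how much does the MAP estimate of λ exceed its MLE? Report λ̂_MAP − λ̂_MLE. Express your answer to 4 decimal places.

Σxᵢ = 15. Posterior is Gamma(23, 9); MAP = (23−1)/9 = 22/9 ≈ 2.44444.
MLE = x̄ = 15/3 ≈ 5.00000.
Difference = 22/9 − 15/3 = -23/9 ≈ -2.5556.

MAP − MLE = -2.5556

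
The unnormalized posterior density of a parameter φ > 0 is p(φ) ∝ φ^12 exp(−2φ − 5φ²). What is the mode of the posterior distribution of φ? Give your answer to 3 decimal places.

φ̂_MAP = 1.000

ℓ'(φ) = 12/φ − 2 − 10φ. Setting this to zero and multiplying by φ: 10φ² + 2φ − 12 = 0.
φ = (−2 + √(2² + 4·10·12)) / (2·10) = (−2 + √484) / 20 = (−2 + 22)/20 = 1.
ℓ''(φ) = −12/φ² − 10 < 0, confirming a maximum.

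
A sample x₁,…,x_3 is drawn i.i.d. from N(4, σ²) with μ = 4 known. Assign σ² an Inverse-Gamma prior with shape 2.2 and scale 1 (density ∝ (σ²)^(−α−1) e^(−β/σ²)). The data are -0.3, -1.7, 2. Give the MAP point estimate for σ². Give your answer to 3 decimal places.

Sum of squared deviations about the known mean: SS = (-0.3−4)² + (-1.7−4)² + (2−4)² = 54.98.
The Normal likelihood contributes (σ²)^(−n/2) exp(−SS/(2σ²)), so the posterior is Inverse-Gamma(α + n/2, β + SS/2) = Inverse-Gamma(3.7, 28.49).
The mode of Inverse-Gamma(a, b) is b/(a+1) = 28.49/4.7 ≈ 6.062.

σ̂²_MAP = 6.062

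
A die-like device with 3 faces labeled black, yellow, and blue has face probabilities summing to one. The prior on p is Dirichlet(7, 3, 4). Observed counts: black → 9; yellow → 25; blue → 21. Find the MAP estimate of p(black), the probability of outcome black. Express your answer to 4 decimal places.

MAP estimate of p(black) = 0.2273

The posterior is Dirichlet(αᵢ + nᵢ) = Dirichlet(16, 28, 25).
For a Dirichlet(a₁,…,a_K) with all aᵢ > 1, the mode has j-th component (aⱼ − 1)/(Σaᵢ − K).
Here Σaᵢ = 69 and K = 3, so p(black) = (16 − 1)/(69 − 3) = 15/66 ≈ 0.2273.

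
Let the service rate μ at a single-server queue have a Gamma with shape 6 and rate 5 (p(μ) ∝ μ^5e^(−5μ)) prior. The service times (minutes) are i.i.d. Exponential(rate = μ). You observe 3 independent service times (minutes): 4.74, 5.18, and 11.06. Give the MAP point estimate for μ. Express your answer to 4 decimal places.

The Exponential(rate=μ) likelihood is ∝ μ^n e^(−μΣtᵢ). Here n = 3 and Σtᵢ = 4.74 + 5.18 + 11.06 = 20.98.
Posterior ∝ μ^5e^(−5μ) · μ^3e^(−20.98μ) = μ^8e^(−25.98μ), i.e. Gamma(9, 25.98).
Mode = (a−1)/b = 8/25.98 ≈ 0.3079.

μ̂_MAP = 0.3079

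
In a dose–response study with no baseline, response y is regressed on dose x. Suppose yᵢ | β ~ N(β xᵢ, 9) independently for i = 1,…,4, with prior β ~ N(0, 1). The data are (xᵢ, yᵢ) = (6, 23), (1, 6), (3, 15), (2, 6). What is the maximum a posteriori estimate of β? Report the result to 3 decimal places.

β̂_MAP = 3.407

log p(β | y) = −Σ(yᵢ − βxᵢ)²/(2·9) − β²/(2·1) + const.
Setting the derivative to zero: Σxᵢ(yᵢ − βxᵢ)/9 − β/1 = 0, so β = Σxᵢyᵢ / (Σxᵢ² + σ²/τ²).
Σxᵢyᵢ = 6·23 + 1·6 + 3·15 + 2·6 = 201; Σxᵢ² = 50; σ²/τ² = 9.
β̂_MAP = 201 / (50 + 9) = 201/59 ≈ 3.407.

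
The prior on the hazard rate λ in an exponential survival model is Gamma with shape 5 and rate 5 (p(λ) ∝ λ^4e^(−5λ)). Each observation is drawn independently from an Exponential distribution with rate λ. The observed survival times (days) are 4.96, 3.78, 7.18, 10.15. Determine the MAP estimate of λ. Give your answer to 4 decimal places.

The Exponential(rate=λ) likelihood is ∝ λ^n e^(−λΣtᵢ). Here n = 4 and Σtᵢ = 4.96 + 3.78 + 7.18 + 10.15 = 26.07.
Posterior ∝ λ^4e^(−5λ) · λ^4e^(−26.07λ) = λ^8e^(−31.07λ), i.e. Gamma(9, 31.07).
Mode = (a−1)/b = 8/31.07 ≈ 0.2575.

λ̂_MAP = 0.2575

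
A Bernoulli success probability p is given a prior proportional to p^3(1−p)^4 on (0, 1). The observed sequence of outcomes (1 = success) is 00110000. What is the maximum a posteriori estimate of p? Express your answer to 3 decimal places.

p̂_MAP = 0.333

The prior density ∝ p^3(1−p)^4 is the kernel of Beta(4, 5).
Data: 2 successes in 8 trials (from the sequence). The binomial likelihood contributes p^2(1−p)^6, so the posterior is Beta(4+2, 5+6) = Beta(6, 11).
For Beta(a, b) with a, b > 1 the mode is (a−1)/(a+b−2) = 5/15 ≈ 0.333.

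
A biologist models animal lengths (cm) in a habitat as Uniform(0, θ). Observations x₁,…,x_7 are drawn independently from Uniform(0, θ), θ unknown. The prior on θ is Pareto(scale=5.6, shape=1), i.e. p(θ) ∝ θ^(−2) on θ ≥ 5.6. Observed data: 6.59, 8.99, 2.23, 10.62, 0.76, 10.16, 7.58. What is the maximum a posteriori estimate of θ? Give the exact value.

θ̂_MAP = 10.62

The Uniform(0, θ) likelihood is θ^(−n) for θ ≥ max(xᵢ), zero otherwise. Here max(xᵢ) = 10.62.
Posterior ∝ θ^(−2) · θ^(−7) = θ^(−9) on θ ≥ max(5.6, 10.62) = 10.62.
This density is strictly decreasing in θ, so the posterior mode lies at the lower boundary of the support.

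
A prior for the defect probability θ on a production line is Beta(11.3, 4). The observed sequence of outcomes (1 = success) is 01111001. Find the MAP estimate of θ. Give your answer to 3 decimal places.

Prior: Beta(11.3, 4).
Data: 5 successes in 8 trials (from the sequence). The binomial likelihood contributes θ^5(1−θ)^3, so the posterior is Beta(11.3+5, 4+3) = Beta(16.3, 7).
For Beta(a, b) with a, b > 1 the mode is (a−1)/(a+b−2) = 15.3/21.3 ≈ 0.718.

θ̂_MAP = 0.718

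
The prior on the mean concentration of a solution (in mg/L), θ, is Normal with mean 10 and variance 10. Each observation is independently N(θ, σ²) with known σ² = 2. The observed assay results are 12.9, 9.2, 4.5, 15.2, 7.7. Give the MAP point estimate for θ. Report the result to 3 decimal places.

n = 5; x̄ = (12.9 + 9.2 + 4.5 + 15.2 + 7.7)/5 = 49.5/5 = 9.9.
For a Normal prior and Normal likelihood with known variance, the posterior is Normal; its mode equals its mean, the precision-weighted average.
Prior precision 1/σ₀² = 1/10 = 0.1; data precision n/σ² = 5/2 = 2.5.
θ̂ = (0.1·10 + 2.5·9.9) / (0.1 + 2.5) = 25.75/2.6 = 515/52 ≈ 9.904.

θ̂_MAP = 9.904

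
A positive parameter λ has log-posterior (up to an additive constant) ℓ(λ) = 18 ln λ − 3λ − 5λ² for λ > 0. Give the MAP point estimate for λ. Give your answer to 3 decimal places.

ℓ'(λ) = 18/λ − 3 − 10λ. Setting this to zero and multiplying by λ: 10λ² + 3λ − 18 = 0.
λ = (−3 + √(3² + 4·10·18)) / (2·10) = (−3 + √729) / 20 = (−3 + 27)/20 = 6/5.
ℓ''(λ) = −18/λ² − 10 < 0, confirming a maximum.

λ̂_MAP = 1.200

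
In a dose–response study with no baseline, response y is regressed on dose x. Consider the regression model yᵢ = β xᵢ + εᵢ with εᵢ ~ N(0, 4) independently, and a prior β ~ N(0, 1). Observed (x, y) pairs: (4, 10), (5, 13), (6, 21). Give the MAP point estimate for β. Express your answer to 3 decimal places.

β̂_MAP = 2.852

log p(β | y) = −Σ(yᵢ − βxᵢ)²/(2·4) − β²/(2·1) + const.
Setting the derivative to zero: Σxᵢ(yᵢ − βxᵢ)/4 − β/1 = 0, so β = Σxᵢyᵢ / (Σxᵢ² + σ²/τ²).
Σxᵢyᵢ = 4·10 + 5·13 + 6·21 = 231; Σxᵢ² = 77; σ²/τ² = 4.
β̂_MAP = 231 / (77 + 4) = 231/81 ≈ 2.852.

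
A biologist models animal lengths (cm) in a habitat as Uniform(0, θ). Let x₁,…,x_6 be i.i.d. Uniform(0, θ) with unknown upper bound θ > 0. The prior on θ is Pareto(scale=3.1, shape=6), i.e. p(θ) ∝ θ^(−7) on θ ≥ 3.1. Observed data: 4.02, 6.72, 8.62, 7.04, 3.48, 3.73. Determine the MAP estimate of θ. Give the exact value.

The Uniform(0, θ) likelihood is θ^(−n) for θ ≥ max(xᵢ), zero otherwise. Here max(xᵢ) = 8.62.
Posterior ∝ θ^(−7) · θ^(−6) = θ^(−13) on θ ≥ max(3.1, 8.62) = 8.62.
This density is strictly decreasing in θ, so the posterior mode lies at the lower boundary of the support.

θ̂_MAP = 8.62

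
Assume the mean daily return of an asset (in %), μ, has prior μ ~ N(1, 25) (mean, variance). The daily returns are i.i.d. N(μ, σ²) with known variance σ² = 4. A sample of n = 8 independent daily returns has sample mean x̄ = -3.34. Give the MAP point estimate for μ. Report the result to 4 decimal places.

n = 8, x̄ = -3.34.
For a Normal prior and Normal likelihood with known variance, the posterior is Normal; its mode equals its mean, the precision-weighted average.
Prior precision 1/σ₀² = 1/25 = 0.04; data precision n/σ² = 8/4 = 2.
μ̂ = (0.04·1 + 2·(-3.34)) / (0.04 + 2) = (-6.64)/2.04 = -166/51 ≈ -3.2549.

μ̂_MAP = -3.2549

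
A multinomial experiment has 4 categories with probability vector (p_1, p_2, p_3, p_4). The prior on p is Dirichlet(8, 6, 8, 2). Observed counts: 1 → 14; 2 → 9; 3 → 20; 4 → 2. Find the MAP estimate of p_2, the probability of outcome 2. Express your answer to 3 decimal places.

MAP estimate: 0.215

The posterior is Dirichlet(αᵢ + nᵢ) = Dirichlet(22, 15, 28, 4).
For a Dirichlet(a₁,…,a_K) with all aᵢ > 1, the mode has j-th component (aⱼ − 1)/(Σaᵢ − K).
Here Σaᵢ = 69 and K = 4, so p_2 = (15 − 1)/(69 − 4) = 14/65 ≈ 0.215.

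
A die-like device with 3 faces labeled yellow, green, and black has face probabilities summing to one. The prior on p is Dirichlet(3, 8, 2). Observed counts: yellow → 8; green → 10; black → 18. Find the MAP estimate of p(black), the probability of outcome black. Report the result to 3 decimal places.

The posterior is Dirichlet(αᵢ + nᵢ) = Dirichlet(11, 18, 20).
For a Dirichlet(a₁,…,a_K) with all aᵢ > 1, the mode has j-th component (aⱼ − 1)/(Σaᵢ − K).
Here Σaᵢ = 49 and K = 3, so p(black) = (20 − 1)/(49 − 3) = 19/46 ≈ 0.413.

MAP estimate of p(black) = 0.413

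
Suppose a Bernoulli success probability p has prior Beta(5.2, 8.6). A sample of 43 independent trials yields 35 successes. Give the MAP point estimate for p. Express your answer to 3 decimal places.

Prior: Beta(5.2, 8.6).
Data: 35 successes in 43 trials. The binomial likelihood contributes p^35(1−p)^8, so the posterior is Beta(5.2+35, 8.6+8) = Beta(40.2, 16.6).
For Beta(a, b) with a, b > 1 the mode is (a−1)/(a+b−2) = 39.2/54.8 ≈ 0.715.

p̂_MAP = 0.715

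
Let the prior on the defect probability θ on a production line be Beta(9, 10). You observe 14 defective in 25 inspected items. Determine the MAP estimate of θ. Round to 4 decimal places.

θ̂_MAP = 0.5238

Prior: Beta(9, 10).
Data: 14 successes in 25 trials. The binomial likelihood contributes θ^14(1−θ)^11, so the posterior is Beta(9+14, 10+11) = Beta(23, 21).
For Beta(a, b) with a, b > 1 the mode is (a−1)/(a+b−2) = 22/42 ≈ 0.5238.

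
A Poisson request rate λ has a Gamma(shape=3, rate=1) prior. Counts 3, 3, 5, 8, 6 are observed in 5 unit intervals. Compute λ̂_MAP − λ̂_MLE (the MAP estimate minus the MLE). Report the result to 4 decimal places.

MAP − MLE = -0.5000

Σxᵢ = 25. Posterior is Gamma(28, 6); MAP = (28−1)/6 = 27/6 ≈ 4.50000.
MLE = x̄ = 25/5 ≈ 5.00000.
Difference = 27/6 − 25/5 = -1/2 ≈ -0.5000.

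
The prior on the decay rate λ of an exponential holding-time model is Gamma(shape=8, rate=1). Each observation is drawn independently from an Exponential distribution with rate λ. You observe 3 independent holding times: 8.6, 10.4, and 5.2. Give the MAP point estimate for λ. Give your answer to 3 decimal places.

λ̂_MAP = 0.397

The Exponential(rate=λ) likelihood is ∝ λ^n e^(−λΣtᵢ). Here n = 3 and Σtᵢ = 8.6 + 10.4 + 5.2 = 24.2.
Posterior ∝ λ^7e^(−1λ) · λ^3e^(−24.2λ) = λ^10e^(−25.2λ), i.e. Gamma(11, 25.2).
Mode = (a−1)/b = 10/25.2 ≈ 0.397.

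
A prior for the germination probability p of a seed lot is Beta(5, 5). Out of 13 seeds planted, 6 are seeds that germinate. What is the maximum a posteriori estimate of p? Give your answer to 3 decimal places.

Prior: Beta(5, 5).
Data: 6 successes in 13 trials. The binomial likelihood contributes p^6(1−p)^7, so the posterior is Beta(5+6, 5+7) = Beta(11, 12).
For Beta(a, b) with a, b > 1 the mode is (a−1)/(a+b−2) = 10/21 ≈ 0.476.

p̂_MAP = 0.476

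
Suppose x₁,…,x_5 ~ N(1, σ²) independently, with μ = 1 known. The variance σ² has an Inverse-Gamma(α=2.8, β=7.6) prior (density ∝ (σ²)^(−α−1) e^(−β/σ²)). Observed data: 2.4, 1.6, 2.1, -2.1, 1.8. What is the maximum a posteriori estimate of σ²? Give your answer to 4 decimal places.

Sum of squared deviations about the known mean: SS = (2.4−1)² + (1.6−1)² + (2.1−1)² + (-2.1−1)² + (1.8−1)² = 13.78.
The Normal likelihood contributes (σ²)^(−n/2) exp(−SS/(2σ²)), so the posterior is Inverse-Gamma(α + n/2, β + SS/2) = Inverse-Gamma(5.3, 14.49).
The mode of Inverse-Gamma(a, b) is b/(a+1) = 14.49/6.3 ≈ 2.3000.

σ̂²_MAP = 2.3000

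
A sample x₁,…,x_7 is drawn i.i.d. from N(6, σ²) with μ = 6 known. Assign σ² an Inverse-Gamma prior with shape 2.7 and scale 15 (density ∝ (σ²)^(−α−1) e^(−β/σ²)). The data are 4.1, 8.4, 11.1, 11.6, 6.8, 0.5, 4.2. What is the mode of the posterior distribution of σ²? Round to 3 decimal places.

σ̂²_MAP = 9.088

Sum of squared deviations about the known mean: SS = (4.1−6)² + (8.4−6)² + (11.1−6)² + (11.6−6)² + (6.8−6)² + (0.5−6)² + (4.2−6)² = 100.87.
The Normal likelihood contributes (σ²)^(−n/2) exp(−SS/(2σ²)), so the posterior is Inverse-Gamma(α + n/2, β + SS/2) = Inverse-Gamma(6.2, 65.435).
The mode of Inverse-Gamma(a, b) is b/(a+1) = 65.435/7.2 ≈ 9.088.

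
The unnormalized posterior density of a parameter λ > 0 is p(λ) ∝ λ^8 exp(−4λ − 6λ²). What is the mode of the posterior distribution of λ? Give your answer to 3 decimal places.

ℓ'(λ) = 8/λ − 4 − 12λ. Setting this to zero and multiplying by λ: 12λ² + 4λ − 8 = 0.
λ = (−4 + √(4² + 4·12·8)) / (2·12) = (−4 + √400) / 24 = (−4 + 20)/24 = 2/3.
ℓ''(λ) = −8/λ² − 12 < 0, confirming a maximum.

λ̂_MAP = 0.667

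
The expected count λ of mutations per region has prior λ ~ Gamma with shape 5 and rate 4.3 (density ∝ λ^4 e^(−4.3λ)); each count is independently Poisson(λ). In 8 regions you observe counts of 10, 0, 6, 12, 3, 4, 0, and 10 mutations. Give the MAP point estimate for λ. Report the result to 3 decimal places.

Σxᵢ = 10+0+6+12+3+4+0+10 = 45, with n = 8.
Posterior ∝ λ^4e^(−4.3λ) · λ^45e^(−8λ) = λ^49e^(−12.3λ), i.e. Gamma(shape=50, rate=12.3).
The mode of a Gamma(a, b) with a ≥ 1 (shape–rate) is (a−1)/b = 49/12.3 ≈ 3.984.

λ̂_MAP = 3.984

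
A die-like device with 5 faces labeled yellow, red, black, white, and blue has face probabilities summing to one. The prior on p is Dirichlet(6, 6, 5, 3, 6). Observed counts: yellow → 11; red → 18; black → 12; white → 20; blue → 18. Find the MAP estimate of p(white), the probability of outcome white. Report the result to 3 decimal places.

The posterior is Dirichlet(αᵢ + nᵢ) = Dirichlet(17, 24, 17, 23, 24).
For a Dirichlet(a₁,…,a_K) with all aᵢ > 1, the mode has j-th component (aⱼ − 1)/(Σaᵢ − K).
Here Σaᵢ = 105 and K = 5, so p(white) = (23 − 1)/(105 − 5) = 22/100 ≈ 0.220.

MAP estimate of p(white) = 0.220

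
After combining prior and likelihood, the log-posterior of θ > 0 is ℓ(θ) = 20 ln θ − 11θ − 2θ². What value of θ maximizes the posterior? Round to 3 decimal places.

ℓ'(θ) = 20/θ − 11 − 4θ. Setting this to zero and multiplying by θ: 4θ² + 11θ − 20 = 0.
θ = (−11 + √(11² + 4·4·20)) / (2·4) = (−11 + √441) / 8 = (−11 + 21)/8 = 5/4.
ℓ''(θ) = −20/θ² − 4 < 0, confirming a maximum.

θ̂_MAP = 1.250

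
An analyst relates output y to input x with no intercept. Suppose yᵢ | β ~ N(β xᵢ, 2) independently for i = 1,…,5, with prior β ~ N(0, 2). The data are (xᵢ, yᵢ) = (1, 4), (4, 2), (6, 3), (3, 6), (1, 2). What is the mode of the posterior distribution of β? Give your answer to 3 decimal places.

log p(β | y) = −Σ(yᵢ − βxᵢ)²/(2·2) − β²/(2·2) + const.
Setting the derivative to zero: Σxᵢ(yᵢ − βxᵢ)/2 − β/2 = 0, so β = Σxᵢyᵢ / (Σxᵢ² + σ²/τ²).
Σxᵢyᵢ = 1·4 + 4·2 + 6·3 + 3·6 + 1·2 = 50; Σxᵢ² = 63; σ²/τ² = 1.
β̂_MAP = 50 / (63 + 1) = 50/64 ≈ 0.781.

β̂_MAP = 0.781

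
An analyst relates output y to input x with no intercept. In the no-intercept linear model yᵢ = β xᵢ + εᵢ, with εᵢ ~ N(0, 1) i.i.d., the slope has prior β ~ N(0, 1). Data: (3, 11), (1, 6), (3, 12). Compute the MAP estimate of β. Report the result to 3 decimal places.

log p(β | y) = −Σ(yᵢ − βxᵢ)²/(2·1) − β²/(2·1) + const.
Setting the derivative to zero: Σxᵢ(yᵢ − βxᵢ)/1 − β/1 = 0, so β = Σxᵢyᵢ / (Σxᵢ² + σ²/τ²).
Σxᵢyᵢ = 3·11 + 1·6 + 3·12 = 75; Σxᵢ² = 19; σ²/τ² = 1.
β̂_MAP = 75 / (19 + 1) = 75/20 ≈ 3.750.

β̂_MAP = 3.750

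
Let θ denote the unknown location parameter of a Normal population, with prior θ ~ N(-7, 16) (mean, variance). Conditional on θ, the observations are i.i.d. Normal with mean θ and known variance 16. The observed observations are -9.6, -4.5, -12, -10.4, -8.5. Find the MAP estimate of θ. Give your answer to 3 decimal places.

n = 5; x̄ = ((-9.6) + (-4.5) + (-12) + (-10.4) + (-8.5))/5 = -45/5 = -9.
For a Normal prior and Normal likelihood with known variance, the posterior is Normal; its mode equals its mean, the precision-weighted average.
Prior precision 1/σ₀² = 1/16 = 0.0625; data precision n/σ² = 5/16 = 0.3125.
θ̂ = (0.0625·(-7) + 0.3125·(-9)) / (0.0625 + 0.3125) = (-3.25)/0.375 = -26/3 ≈ -8.667.

θ̂_MAP = -8.667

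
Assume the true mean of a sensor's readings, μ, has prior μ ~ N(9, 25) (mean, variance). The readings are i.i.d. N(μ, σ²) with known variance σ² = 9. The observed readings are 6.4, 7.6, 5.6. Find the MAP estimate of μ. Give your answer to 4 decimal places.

μ̂_MAP = 6.7976

n = 3; x̄ = (6.4 + 7.6 + 5.6)/3 = 19.6/3 = 98/15 ≈ 6.5333.
For a Normal prior and Normal likelihood with known variance, the posterior is Normal; its mode equals its mean, the precision-weighted average.
Prior precision 1/σ₀² = 1/25 = 0.04; data precision n/σ² = 3/9 = 1/3.
μ̂ = (0.04·9 + (1/3)·(98/15)) / (0.04 + 1/3) = (571/225)/(28/75) = 571/84 ≈ 6.7976.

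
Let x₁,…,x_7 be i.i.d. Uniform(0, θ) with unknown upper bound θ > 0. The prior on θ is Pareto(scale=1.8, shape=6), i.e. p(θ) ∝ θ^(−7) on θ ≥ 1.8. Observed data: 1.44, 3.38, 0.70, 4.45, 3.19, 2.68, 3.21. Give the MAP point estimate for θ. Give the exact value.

θ̂_MAP = 4.45

The Uniform(0, θ) likelihood is θ^(−n) for θ ≥ max(xᵢ), zero otherwise. Here max(xᵢ) = 4.45.
Posterior ∝ θ^(−7) · θ^(−7) = θ^(−14) on θ ≥ max(1.8, 4.45) = 4.45.
This density is strictly decreasing in θ, so the posterior mode lies at the lower boundary of the support.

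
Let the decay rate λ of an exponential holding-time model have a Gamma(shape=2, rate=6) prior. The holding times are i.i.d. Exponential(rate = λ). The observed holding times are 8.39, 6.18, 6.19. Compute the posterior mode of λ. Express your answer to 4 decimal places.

λ̂_MAP = 0.1495

The Exponential(rate=λ) likelihood is ∝ λ^n e^(−λΣtᵢ). Here n = 3 and Σtᵢ = 8.39 + 6.18 + 6.19 = 20.76.
Posterior ∝ λe^(−6λ) · λ^3e^(−20.76λ) = λ^4e^(−26.76λ), i.e. Gamma(5, 26.76).
Mode = (a−1)/b = 4/26.76 ≈ 0.1495.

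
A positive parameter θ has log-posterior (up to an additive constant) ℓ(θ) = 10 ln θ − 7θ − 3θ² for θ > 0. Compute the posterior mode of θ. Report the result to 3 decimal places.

θ̂_MAP = 0.833

ℓ'(θ) = 10/θ − 7 − 6θ. Setting this to zero and multiplying by θ: 6θ² + 7θ − 10 = 0.
θ = (−7 + √(7² + 4·6·10)) / (2·6) = (−7 + √289) / 12 = (−7 + 17)/12 = 5/6.
ℓ''(θ) = −10/θ² − 6 < 0, confirming a maximum.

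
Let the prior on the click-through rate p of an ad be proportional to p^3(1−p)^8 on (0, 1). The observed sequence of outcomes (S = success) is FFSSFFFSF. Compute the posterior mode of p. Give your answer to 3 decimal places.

p̂_MAP = 0.300

The prior density ∝ p^3(1−p)^8 is the kernel of Beta(4, 9).
Data: 3 successes in 9 trials (from the sequence). The binomial likelihood contributes p^3(1−p)^6, so the posterior is Beta(4+3, 9+6) = Beta(7, 15).
For Beta(a, b) with a, b > 1 the mode is (a−1)/(a+b−2) = 6/20 ≈ 0.300.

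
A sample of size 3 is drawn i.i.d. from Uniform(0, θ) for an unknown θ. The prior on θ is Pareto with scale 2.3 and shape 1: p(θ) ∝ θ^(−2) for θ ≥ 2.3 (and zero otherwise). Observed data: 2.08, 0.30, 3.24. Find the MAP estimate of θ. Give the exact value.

θ̂_MAP = 3.24

The Uniform(0, θ) likelihood is θ^(−n) for θ ≥ max(xᵢ), zero otherwise. Here max(xᵢ) = 3.24.
Posterior ∝ θ^(−2) · θ^(−3) = θ^(−5) on θ ≥ max(2.3, 3.24) = 3.24.
This density is strictly decreasing in θ, so the posterior mode lies at the lower boundary of the support.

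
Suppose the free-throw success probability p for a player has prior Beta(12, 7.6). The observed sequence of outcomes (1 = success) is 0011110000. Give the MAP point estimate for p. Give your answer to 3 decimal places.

Prior: Beta(12, 7.6).
Data: 4 successes in 10 trials (from the sequence). The binomial likelihood contributes p^4(1−p)^6, so the posterior is Beta(12+4, 7.6+6) = Beta(16, 13.6).
For Beta(a, b) with a, b > 1 the mode is (a−1)/(a+b−2) = 15/27.6 ≈ 0.543.

p̂_MAP = 0.543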